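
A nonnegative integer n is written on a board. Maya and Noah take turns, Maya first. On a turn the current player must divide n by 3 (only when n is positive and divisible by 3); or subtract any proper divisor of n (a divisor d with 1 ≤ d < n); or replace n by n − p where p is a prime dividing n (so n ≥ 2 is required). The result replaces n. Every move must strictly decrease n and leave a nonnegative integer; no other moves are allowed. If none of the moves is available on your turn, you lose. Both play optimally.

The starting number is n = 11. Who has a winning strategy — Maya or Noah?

Classify positions by backward induction: terminal positions (no move available) are L. From any other position, the mover wins iff some move reaches an L.
n=0: no move → L
n=1: no move → L
n=2: W (go to 0, an L position)
n=3: W (go to 0, an L position)
n=4: L (options 2(W), 3(W) are all W)
n=5: W (go to 0, an L position)
n=6: W (go to 4, an L position)
n=7: W (go to 0, an L position)
n=8: W (go to 4, an L position)
n=9: L (options 3(W), 6(W), 8(W) are all W)
n=10: W (go to 9, an L position)
n=11: W (go to 0, an L position)
The starting position 11 is W: Maya should move to 0, handing over an L position.

Maya wins.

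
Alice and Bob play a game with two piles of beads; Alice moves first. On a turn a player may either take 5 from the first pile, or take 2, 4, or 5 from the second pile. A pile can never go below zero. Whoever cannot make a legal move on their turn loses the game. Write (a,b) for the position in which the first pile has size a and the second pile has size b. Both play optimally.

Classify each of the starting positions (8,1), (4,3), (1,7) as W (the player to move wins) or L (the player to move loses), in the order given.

Use the standard recursion: the mover loses at a terminal position; elsewhere, the mover wins exactly when some move hands the opponent an L position.
No move ever increases a pile, so every position that can arise here has a ≤ 8 and b ≤ 7; it is enough to label the cells with 0 ≤ a ≤ 8 and 0 ≤ b ≤ 7.
Every move lowers a or b (never raises either), so fill the grid row by row in increasing a, and left to right within a row: each cell's successors are then already labelled.
      b=0  b=1  b=2  b=3  b=4  b=5  b=6  b=7
a=0:    L    L    W    W    W    W    W    L
a=1:    L    L    W    W    W    W    W    L
a=2:    L    L    W    W    W    W    W    L
a=3:    L    L    W    W    W    W    W    L
a=4:    L    L    W    W    W    W    W    L
a=5:    W    W    L    L    W    W    W    W
a=6:    W    W    L    L    W    W    W    W
a=7:    W    W    L    L    W    W    W    W
a=8:    W    W    L    L    W    W    W    W
Cells with no legal move (terminal, hence L): (0,0), (0,1), (1,0), (1,1), (2,0), (2,1), (3,0), (3,1), (4,0), (4,1).
The remaining L cells, each justified by listing all of its moves:
(0,7): moves to (0,5)(W), (0,3)(W), (0,2)(W); every one is W ⇒ L
(1,7): moves to (1,5)(W), (1,3)(W), (1,2)(W); every one is W ⇒ L
(2,7): moves to (2,5)(W), (2,3)(W), (2,2)(W); every one is W ⇒ L
(3,7): moves to (3,5)(W), (3,3)(W), (3,2)(W); every one is W ⇒ L
(4,7): moves to (4,5)(W), (4,3)(W), (4,2)(W); every one is W ⇒ L
(5,2): moves to (0,2)(W), (5,0)(W); every one is W ⇒ L
(5,3): moves to (0,3)(W), (5,1)(W); every one is W ⇒ L
(6,2): moves to (1,2)(W), (6,0)(W); every one is W ⇒ L
(6,3): moves to (1,3)(W), (6,1)(W); every one is W ⇒ L
(7,2): moves to (2,2)(W), (7,0)(W); every one is W ⇒ L
(7,3): moves to (2,3)(W), (7,1)(W); every one is W ⇒ L
(8,2): moves to (3,2)(W), (8,0)(W); every one is W ⇒ L
(8,3): moves to (3,3)(W), (8,1)(W); every one is W ⇒ L
Every other cell has at least one move into one of the L cells above, so it is W.
(8,1): the move to (3,1) reaches an L cell, so W
(4,3): the move to (4,1) reaches an L cell, so W
(1,7): one of the L cells justified above, so L

(8,1): W, (4,3): W, (1,7): L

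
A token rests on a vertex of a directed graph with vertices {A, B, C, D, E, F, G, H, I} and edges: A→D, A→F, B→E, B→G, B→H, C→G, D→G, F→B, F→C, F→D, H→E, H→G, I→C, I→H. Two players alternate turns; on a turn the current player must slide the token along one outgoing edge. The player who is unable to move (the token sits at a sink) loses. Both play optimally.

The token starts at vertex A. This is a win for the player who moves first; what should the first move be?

Build the W/L table. Terminal = L. A non-terminal position is W if it has a move to some L; otherwise it is L.
Every edge goes from a vertex to one that appears earlier in the order E, G, C, H, B, D, I, F, A, so processing vertices in that order labels each vertex after all of its successors.
E: no outgoing edge → L
G: no outgoing edge → L
C: W (go to G, an L position)
H: W (go to G, an L position)
B: W (go to G, an L position)
D: W (go to G, an L position)
I: L (options H(W), C(W) are all W)
F: L (options D(W), B(W), C(W) are all W)
A: W (go to F, an L position)
From A, the L positions reachable in one move are: F.

Move to F.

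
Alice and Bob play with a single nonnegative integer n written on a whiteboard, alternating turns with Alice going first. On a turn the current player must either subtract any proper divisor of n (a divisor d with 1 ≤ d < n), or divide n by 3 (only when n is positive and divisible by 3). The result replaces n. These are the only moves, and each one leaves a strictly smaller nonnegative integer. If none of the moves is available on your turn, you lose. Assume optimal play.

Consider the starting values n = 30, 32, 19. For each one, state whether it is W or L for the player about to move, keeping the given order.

Classify positions by backward induction: terminal positions (no move available) are L. From any other position, the mover wins iff some move reaches an L.
n=0: no move → L
n=1: no move → L
n=2: →1(L), so W
n=3: →1(L), so W
n=4: →2(W), 3(W) — all W, so L
n=5: →4(L), so W
n=6: →4(L), so W
n=7: →6(W) only, which is W, so L
n=8: →4(L), so W
n=9: →3(W), 6(W), 8(W) — all W, so L
n=10: →9(L), so W
n=11: →10(W) only, which is W, so L
n=12: →4(L), so W
n=13: →12(W) only, which is W, so L
n=14: →7(L), so W
n=15: →5(W), 10(W), 12(W), 14(W) — all W, so L
n=16: →15(L), so W
n=17: →16(W) only, which is W, so L
n=18: →9(L), so W
n=19: →18(W) only, which is W, so L
n=20: →15(L), so W
n=21: →7(L), so W
n=22: →11(L), so W
n=23: →22(W) only, which is W, so L
n=24: →23(L), so W
n=25: →20(W), 24(W) — all W, so L
n=26: →13(L), so W
n=27: →9(L), so W
n=28: →14(W), 21(W), 24(W), 26(W), 27(W) — all W, so L
n=29: →28(L), so W
n=30: →15(L), so W
n=31: →30(W) only, which is W, so L
n=32: →28(L), so W

30: W, 32: W, 19: L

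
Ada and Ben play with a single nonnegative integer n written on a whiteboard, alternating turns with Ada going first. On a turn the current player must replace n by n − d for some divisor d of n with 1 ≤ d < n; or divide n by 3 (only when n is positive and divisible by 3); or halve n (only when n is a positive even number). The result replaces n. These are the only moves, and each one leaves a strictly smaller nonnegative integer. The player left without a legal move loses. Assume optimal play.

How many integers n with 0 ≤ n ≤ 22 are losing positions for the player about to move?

Classify positions by backward induction: terminal positions (no move available) are L. From any other position, the mover wins iff some move reaches an L.
n=0: no move → L
n=1: no move → L
n=2: reaches L-position 1 → W
n=3: reaches L-position 1 → W
n=4: only reaches 2(W), 3(W), all W → L
n=5: reaches L-position 4 → W
n=6: reaches L-position 4 → W
n=7: only reaches 6(W), which is W → L
n=8: reaches L-position 4 → W
n=9: only reaches 3(W), 6(W), 8(W), all W → L
n=10: reaches L-position 9 → W
n=11: only reaches 10(W), which is W → L
n=12: reaches L-position 4 → W
n=13: only reaches 12(W), which is W → L
n=14: reaches L-position 7 → W
n=15: only reaches 5(W), 10(W), 12(W), 14(W), all W → L
n=16: reaches L-position 15 → W
n=17: only reaches 16(W), which is W → L
n=18: reaches L-position 9 → W
n=19: only reaches 18(W), which is W → L
n=20: reaches L-position 15 → W
n=21: reaches L-position 7 → W
n=22: reaches L-position 11 → W
L entries with 0 ≤ n ≤ 22: n = 0, 1, 4, 7, 9, 11, 13, 15, 17, 19; that makes 10.

10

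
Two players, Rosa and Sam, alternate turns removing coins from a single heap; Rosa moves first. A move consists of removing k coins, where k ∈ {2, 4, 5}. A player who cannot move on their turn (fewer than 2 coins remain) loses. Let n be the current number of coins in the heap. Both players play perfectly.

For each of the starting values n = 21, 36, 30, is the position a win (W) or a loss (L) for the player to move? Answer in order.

21: L, 36: L, 30: W

Work bottom-up. With no move the player to move loses. Otherwise the position is W if at least one move leads to an L position for the opponent, and L if every move leads to a W.
n=0: no move → L
n=1: no move → L
n=2: →0(L), so W
n=3: →1(L), so W
n=4: →0(L), so W
n=5: →1(L), so W
n=6: →1(L), so W
n=7: →5(W), 3(W), 2(W) — all W, so L
n=8: →6(W), 4(W), 3(W) — all W, so L
n=9: →7(L), so W
n=10: →8(L), so W
n=11: →7(L), so W
n=12: →8(L), so W
n=13: →8(L), so W
n=14: →12(W), 10(W), 9(W) — all W, so L
n=15: →13(W), 11(W), 10(W) — all W, so L
n=16: →14(L), so W
n=17: →15(L), so W
n=18: →14(L), so W
n=19: →15(L), so W
n=20: →15(L), so W
n=21: →19(W), 17(W), 16(W) — all W, so L
n=22: →20(W), 18(W), 17(W) — all W, so L
n=23: →21(L), so W
n=24: →22(L), so W
n=25: →21(L), so W
n=26: →22(L), so W
n=27: →22(L), so W
n=28: →26(W), 24(W), 23(W) — all W, so L
n=29: →27(W), 25(W), 24(W) — all W, so L
n=30: →28(L), so W
n=31: →29(L), so W
n=32: →28(L), so W
n=33: →29(L), so W
n=34: →29(L), so W
n=35: →33(W), 31(W), 30(W) — all W, so L
n=36: →34(W), 32(W), 31(W) — all W, so L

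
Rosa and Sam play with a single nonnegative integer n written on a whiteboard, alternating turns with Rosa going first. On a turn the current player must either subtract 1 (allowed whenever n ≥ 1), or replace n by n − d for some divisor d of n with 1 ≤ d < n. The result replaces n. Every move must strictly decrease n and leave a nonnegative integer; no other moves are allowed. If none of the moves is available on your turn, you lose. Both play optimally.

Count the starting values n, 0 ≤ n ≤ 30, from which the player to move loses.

15

Label each position W (a win for the player to move) or L (a loss). A position with no legal move is L; any other position is W exactly when some move reaches an L, and L when every move reaches a W.
n=0: no move → L
n=1: reaches L-position 0 → W
n=2: only reaches 1(W), which is W → L
n=3: reaches L-position 2 → W
n=4: reaches L-position 2 → W
n=5: only reaches 4(W), which is W → L
n=6: reaches L-position 5 → W
n=7: only reaches 6(W), which is W → L
n=8: reaches L-position 7 → W
n=9: only reaches 6(W), 8(W), all W → L
n=10: reaches L-position 5 → W
n=11: only reaches 10(W), which is W → L
n=12: reaches L-position 9 → W
n=13: only reaches 12(W), which is W → L
n=14: reaches L-position 7 → W
n=15: only reaches 10(W), 12(W), 14(W), all W → L
n=16: reaches L-position 15 → W
n=17: only reaches 16(W), which is W → L
n=18: reaches L-position 9 → W
n=19: only reaches 18(W), which is W → L
n=20: reaches L-position 15 → W
n=21: only reaches 14(W), 18(W), 20(W), all W → L
n=22: reaches L-position 11 → W
n=23: only reaches 22(W), which is W → L
n=24: reaches L-position 21 → W
n=25: only reaches 20(W), 24(W), all W → L
n=26: reaches L-position 13 → W
n=27: only reaches 18(W), 24(W), 26(W), all W → L
n=28: reaches L-position 21 → W
n=29: only reaches 28(W), which is W → L
n=30: reaches L-position 15 → W
L entries with 0 ≤ n ≤ 30: n = 0, 2, 5, 7, 9, 11, 13, 15, 17, 19, 21, 23, 25, 27, 29; that makes 15.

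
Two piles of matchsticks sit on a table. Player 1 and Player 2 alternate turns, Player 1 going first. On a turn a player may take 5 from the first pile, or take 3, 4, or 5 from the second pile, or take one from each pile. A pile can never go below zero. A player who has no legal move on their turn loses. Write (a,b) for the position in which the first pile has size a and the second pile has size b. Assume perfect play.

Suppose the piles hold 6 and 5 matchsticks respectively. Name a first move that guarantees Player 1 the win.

Use the standard recursion: the mover loses at a terminal position; elsewhere, the mover wins exactly when some move hands the opponent an L position.
No move ever increases a pile, so every position that can arise here has a ≤ 6 and b ≤ 5; it is enough to label the cells with 0 ≤ a ≤ 6 and 0 ≤ b ≤ 5.
Every move lowers a or b (never raises either), so fill the grid row by row in increasing a, and left to right within a row: each cell's successors are then already labelled.
      b=0  b=1  b=2  b=3  b=4  b=5
a=0:    L    L    L    W    W    W
a=1:    L    W    W    W    W    W
a=2:    L    W    L    W    W    W
a=3:    L    W    L    W    W    W
a=4:    L    W    L    W    W    W
a=5:    W    W    W    W    L    L
a=6:    W    L    L    L    W    W
Cells with no legal move (terminal, hence L): (0,0), (0,1), (0,2), (1,0), (2,0), (3,0), (4,0).
The remaining L cells, each justified by listing all of its moves:
(2,2): only reaches (1,1)(W), which is W → L
(3,2): only reaches (2,1)(W), which is W → L
(4,2): only reaches (3,1)(W), which is W → L
(5,4): only reaches (0,4)(W), (5,1)(W), (5,0)(W), (4,3)(W), all W → L
(5,5): only reaches (0,5)(W), (5,2)(W), (5,1)(W), (5,0)(W), (4,4)(W), all W → L
(6,1): only reaches (1,1)(W), (5,0)(W), all W → L
(6,2): only reaches (1,2)(W), (5,1)(W), all W → L
(6,3): only reaches (1,3)(W), (6,0)(W), (5,2)(W), all W → L
Every other cell has at least one move into one of the L cells above, so it is W.
From (6,5), the L positions reachable in one move are: (6,2), (6,1), (5,4). Any move reaching one of these is winning.

Move to (6,2).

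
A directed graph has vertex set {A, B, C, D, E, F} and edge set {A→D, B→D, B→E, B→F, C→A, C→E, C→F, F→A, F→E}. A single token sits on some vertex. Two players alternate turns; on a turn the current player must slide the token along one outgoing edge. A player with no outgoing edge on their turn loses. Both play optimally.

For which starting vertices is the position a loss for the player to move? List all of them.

Work bottom-up. With no move the player to move loses. Otherwise the position is W if at least one move leads to an L position for the opponent, and L if every move leads to a W.
Every edge goes from a vertex to one that appears earlier in the order E, D, A, F, B, C, so processing vertices in that order labels each vertex after all of its successors.
E: no outgoing edge → L
D: no outgoing edge → L
A: →D(L), so W
F: →E(L), so W
B: →D(L), so W
C: →E(L), so W
The losing starting vertices are exactly the entries labelled L in this table (2 of them).

D, E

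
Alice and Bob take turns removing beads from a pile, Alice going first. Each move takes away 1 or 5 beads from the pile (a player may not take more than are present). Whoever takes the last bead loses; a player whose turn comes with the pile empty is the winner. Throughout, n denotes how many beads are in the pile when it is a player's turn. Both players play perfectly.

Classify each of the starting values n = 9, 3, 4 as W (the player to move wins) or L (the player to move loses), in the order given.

Compute win/loss labels from the base case upward. A position with no move is W. Any other position is W if it can reach an L in one move, else L.
n=0: no move; the opponent has just taken the last bead and therefore loses → W
n=1: →0(W) only, which is W, so L
n=2: →1(L), so W
n=3: →2(W) only, which is W, so L
n=4: →3(L), so W
n=5: →4(W), 0(W) — all W, so L
n=6: →5(L), so W
n=7: →6(W), 2(W) — all W, so L
n=8: →7(L), so W
n=9: →8(W), 4(W) — all W, so L

9: L, 3: L, 4: W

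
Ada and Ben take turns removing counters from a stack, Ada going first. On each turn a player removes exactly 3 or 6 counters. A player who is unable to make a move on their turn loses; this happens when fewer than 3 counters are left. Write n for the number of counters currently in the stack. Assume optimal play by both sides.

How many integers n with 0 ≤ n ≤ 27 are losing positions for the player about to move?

Compute win/loss labels from the base case upward. A position with no move is L. Any other position is W if it can reach an L in one move, else L.
n=0: no move → L
n=1: no move → L
n=2: no move → L
n=3: reaches L-position 0 → W
n=4: reaches L-position 1 → W
n=5: reaches L-position 2 → W
n=6: reaches L-position 0 → W
n=7: reaches L-position 1 → W
n=8: reaches L-position 2 → W
n=9: only reaches 6(W), 3(W), all W → L
n=10: only reaches 7(W), 4(W), all W → L
n=11: only reaches 8(W), 5(W), all W → L
n=12: reaches L-position 9 → W
n=13: reaches L-position 10 → W
n=14: reaches L-position 11 → W
n=15: reaches L-position 9 → W
n=16: reaches L-position 10 → W
n=17: reaches L-position 11 → W
n=18: only reaches 15(W), 12(W), all W → L
n=19: only reaches 16(W), 13(W), all W → L
n=20: only reaches 17(W), 14(W), all W → L
n=21: reaches L-position 18 → W
n=22: reaches L-position 19 → W
n=23: reaches L-position 20 → W
n=24: reaches L-position 18 → W
n=25: reaches L-position 19 → W
n=26: reaches L-position 20 → W
n=27: only reaches 24(W), 21(W), all W → L
L entries with 0 ≤ n ≤ 27: n = 0, 1, 2, 9, 10, 11, 18, 19, 20, 27; that makes 10.

10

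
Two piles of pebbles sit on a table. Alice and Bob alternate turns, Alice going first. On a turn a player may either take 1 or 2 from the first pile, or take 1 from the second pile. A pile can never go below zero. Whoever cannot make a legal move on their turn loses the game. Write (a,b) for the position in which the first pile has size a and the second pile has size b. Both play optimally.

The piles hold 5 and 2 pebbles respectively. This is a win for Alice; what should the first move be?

Move to (3,2).

Build the W/L table. Terminal = L. A non-terminal position is W if it has a move to some L; otherwise it is L.
No move ever increases a pile, so every position that can arise here has a ≤ 5 and b ≤ 2; it is enough to label the cells with 0 ≤ a ≤ 5 and 0 ≤ b ≤ 2.
Every move lowers a or b (never raises either), so fill the grid row by row in increasing a, and left to right within a row: each cell's successors are then already labelled.
      b=0  b=1  b=2
a=0:    L    W    L
a=1:    W    L    W
a=2:    W    W    W
a=3:    L    W    L
a=4:    W    L    W
a=5:    W    W    W
Cells with no legal move (terminal, hence L): (0,0).
The remaining L cells, each justified by listing all of its moves:
(0,2): the only move is to (0,1)(W), a W ⇒ L
(1,1): moves to (0,1)(W), (1,0)(W); every one is W ⇒ L
(3,0): moves to (2,0)(W), (1,0)(W); every one is W ⇒ L
(3,2): moves to (2,2)(W), (1,2)(W), (3,1)(W); every one is W ⇒ L
(4,1): moves to (3,1)(W), (2,1)(W), (4,0)(W); every one is W ⇒ L
Every other cell has at least one move into one of the L cells above, so it is W.
From (5,2), the L positions reachable in one move are: (3,2).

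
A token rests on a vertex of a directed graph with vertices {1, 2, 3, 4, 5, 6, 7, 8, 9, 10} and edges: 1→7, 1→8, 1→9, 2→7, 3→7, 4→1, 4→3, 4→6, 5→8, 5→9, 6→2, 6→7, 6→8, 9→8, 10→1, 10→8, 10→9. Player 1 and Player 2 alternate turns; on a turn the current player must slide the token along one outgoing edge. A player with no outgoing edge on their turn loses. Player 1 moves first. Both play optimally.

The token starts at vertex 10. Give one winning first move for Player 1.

Move to 8.

Build the W/L table. Terminal = L. A non-terminal position is W if it has a move to some L; otherwise it is L.
Every edge goes from a vertex to one that appears earlier in the order 8, 7, 2, 9, 1, 10, 5, 6, 3, 4, so processing vertices in that order labels each vertex after all of its successors.
8: no outgoing edge → L
7: no outgoing edge → L
2: can move to 7, which is L ⇒ W
9: can move to 8, which is L ⇒ W
1: can move to 7, which is L ⇒ W
10: can move to 8, which is L ⇒ W
5: can move to 8, which is L ⇒ W
6: can move to 7, which is L ⇒ W
3: can move to 7, which is L ⇒ W
4: moves to 3(W), 6(W), 1(W); every one is W ⇒ L
From 10, the L positions reachable in one move are: 8.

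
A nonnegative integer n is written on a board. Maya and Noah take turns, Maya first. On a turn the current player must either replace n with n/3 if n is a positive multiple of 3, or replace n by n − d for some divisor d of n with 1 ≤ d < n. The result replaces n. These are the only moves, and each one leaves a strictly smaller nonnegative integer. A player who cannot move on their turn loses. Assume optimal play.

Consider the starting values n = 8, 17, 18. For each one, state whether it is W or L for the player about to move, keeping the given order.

8: W, 17: L, 18: W

Build the W/L table. Terminal = L. A non-terminal position is W if it has a move to some L; otherwise it is L.
n=0: no move → L
n=1: no move → L
n=2: can move to 1, which is L ⇒ W
n=3: can move to 1, which is L ⇒ W
n=4: moves to 2(W), 3(W); every one is W ⇒ L
n=5: can move to 4, which is L ⇒ W
n=6: can move to 4, which is L ⇒ W
n=7: the only move is to 6(W), a W ⇒ L
n=8: can move to 4, which is L ⇒ W
n=9: moves to 3(W), 6(W), 8(W); every one is W ⇒ L
n=10: can move to 9, which is L ⇒ W
n=11: the only move is to 10(W), a W ⇒ L
n=12: can move to 4, which is L ⇒ W
n=13: the only move is to 12(W), a W ⇒ L
n=14: can move to 7, which is L ⇒ W
n=15: moves to 5(W), 10(W), 12(W), 14(W); every one is W ⇒ L
n=16: can move to 15, which is L ⇒ W
n=17: the only move is to 16(W), a W ⇒ L
n=18: can move to 9, which is L ⇒ W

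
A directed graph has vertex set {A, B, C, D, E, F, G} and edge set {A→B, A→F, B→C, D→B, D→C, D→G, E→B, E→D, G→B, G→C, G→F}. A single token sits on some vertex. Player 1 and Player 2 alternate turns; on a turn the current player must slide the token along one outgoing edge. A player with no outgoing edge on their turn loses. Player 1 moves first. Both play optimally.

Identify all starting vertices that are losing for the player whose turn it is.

Compute win/loss labels from the base case upward. A position with no move is L. Any other position is W if it can reach an L in one move, else L.
Every edge goes from a vertex to one that appears earlier in the order C, F, B, G, A, D, E, so processing vertices in that order labels each vertex after all of its successors.
C: no outgoing edge → L
F: no outgoing edge → L
B: W (go to C, an L position)
G: W (go to F, an L position)
A: W (go to F, an L position)
D: W (go to C, an L position)
E: L (options D(W), B(W) are all W)
The losing starting vertices are exactly the entries labelled L in this table (3 of them).

C, E, F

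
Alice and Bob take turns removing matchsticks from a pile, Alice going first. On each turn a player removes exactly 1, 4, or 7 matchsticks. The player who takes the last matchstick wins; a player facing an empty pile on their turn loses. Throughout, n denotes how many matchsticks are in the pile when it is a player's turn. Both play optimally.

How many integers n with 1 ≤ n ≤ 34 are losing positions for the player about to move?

Positions with no move are L. A position that does have a move is losing for the player to move precisely when every available move leads to a winning position for the opponent. Fill in the labels:
n=0: no move → L
n=1: →0(L), so W
n=2: →1(W) only, which is W, so L
n=3: →2(L), so W
n=4: →0(L), so W
n=5: →4(W), 1(W) — all W, so L
n=6: →5(L), so W
n=7: →0(L), so W
n=8: →7(W), 4(W), 1(W) — all W, so L
n=9: →8(L), so W
n=10: →9(W), 6(W), 3(W) — all W, so L
n=11: →10(L), so W
n=12: →8(L), so W
n=13: →12(W), 9(W), 6(W) — all W, so L
n=14: →13(L), so W
n=15: →8(L), so W
n=16: →15(W), 12(W), 9(W) — all W, so L
n=17: →16(L), so W
n=18: →17(W), 14(W), 11(W) — all W, so L
n=19: →18(L), so W
n=20: →16(L), so W
n=21: →20(W), 17(W), 14(W) — all W, so L
n=22: →21(L), so W
n=23: →16(L), so W
n=24: →23(W), 20(W), 17(W) — all W, so L
n=25: →24(L), so W
n=26: →25(W), 22(W), 19(W) — all W, so L
n=27: →26(L), so W
n=28: →24(L), so W
n=29: →28(W), 25(W), 22(W) — all W, so L
n=30: →29(L), so W
n=31: →24(L), so W
n=32: →31(W), 28(W), 25(W) — all W, so L
n=33: →32(L), so W
n=34: →33(W), 30(W), 27(W) — all W, so L
L entries with 1 ≤ n ≤ 34 (n=0 is outside the asked range and is not counted): n = 2, 5, 8, 10, 13, 16, 18, 21, 24, 26, 29, 32, 34; that makes 13.

13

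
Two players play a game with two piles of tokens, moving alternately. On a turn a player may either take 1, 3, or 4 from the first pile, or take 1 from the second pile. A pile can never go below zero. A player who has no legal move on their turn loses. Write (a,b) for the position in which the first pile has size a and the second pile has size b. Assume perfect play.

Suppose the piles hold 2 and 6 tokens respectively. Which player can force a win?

The second player wins.

Positions with no move are L. A position that does have a move is losing for the player to move precisely when every available move leads to a winning position for the opponent. Fill in the labels:
No move ever increases a pile, so every position that can arise here has a ≤ 2 and b ≤ 6; it is enough to label the cells with 0 ≤ a ≤ 2 and 0 ≤ b ≤ 6.
Every move lowers a or b (never raises either), so fill the grid row by row in increasing a, and left to right within a row: each cell's successors are then already labelled.
      b=0  b=1  b=2  b=3  b=4  b=5  b=6
a=0:    L    W    L    W    L    W    L
a=1:    W    L    W    L    W    L    W
a=2:    L    W    L    W    L    W    L
Cells with no legal move (terminal, hence L): (0,0).
The remaining L cells, each justified by listing all of its moves:
(0,2): L (sole option (0,1)(W) is W)
(0,4): L (sole option (0,3)(W) is W)
(0,6): L (sole option (0,5)(W) is W)
(1,1): L (options (0,1)(W), (1,0)(W) are all W)
(1,3): L (options (0,3)(W), (1,2)(W) are all W)
(1,5): L (options (0,5)(W), (1,4)(W) are all W)
(2,0): L (sole option (1,0)(W) is W)
(2,2): L (options (1,2)(W), (2,1)(W) are all W)
(2,4): L (options (1,4)(W), (2,3)(W) are all W)
(2,6): L (options (1,6)(W), (2,5)(W) are all W)
Every other cell has at least one move into one of the L cells above, so it is W.
Every move from (2,6) reaches a W position, so the mover loses.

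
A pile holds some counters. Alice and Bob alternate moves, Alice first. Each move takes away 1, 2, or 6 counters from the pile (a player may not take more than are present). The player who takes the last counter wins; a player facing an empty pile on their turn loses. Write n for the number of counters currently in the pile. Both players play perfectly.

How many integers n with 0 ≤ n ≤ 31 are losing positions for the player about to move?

Positions with no move are L. A position that does have a move is losing for the player to move precisely when every available move leads to a winning position for the opponent. Fill in the labels:
n=0: no move → L
n=1: W (go to 0, an L position)
n=2: W (go to 0, an L position)
n=3: L (options 2(W), 1(W) are all W)
n=4: W (go to 3, an L position)
n=5: W (go to 3, an L position)
n=6: W (go to 0, an L position)
n=7: L (options 6(W), 5(W), 1(W) are all W)
n=8: W (go to 7, an L position)
n=9: W (go to 7, an L position)
n=10: L (options 9(W), 8(W), 4(W) are all W)
n=11: W (go to 10, an L position)
n=12: W (go to 10, an L position)
n=13: W (go to 7, an L position)
n=14: L (options 13(W), 12(W), 8(W) are all W)
n=15: W (go to 14, an L position)
n=16: W (go to 14, an L position)
n=17: L (options 16(W), 15(W), 11(W) are all W)
n=18: W (go to 17, an L position)
n=19: W (go to 17, an L position)
n=20: W (go to 14, an L position)
n=21: L (options 20(W), 19(W), 15(W) are all W)
n=22: W (go to 21, an L position)
n=23: W (go to 21, an L position)
n=24: L (options 23(W), 22(W), 18(W) are all W)
n=25: W (go to 24, an L position)
n=26: W (go to 24, an L position)
n=27: W (go to 21, an L position)
n=28: L (options 27(W), 26(W), 22(W) are all W)
n=29: W (go to 28, an L position)
n=30: W (go to 28, an L position)
n=31: L (options 30(W), 29(W), 25(W) are all W)
L entries with 0 ≤ n ≤ 31: n = 0, 3, 7, 10, 14, 17, 21, 24, 28, 31; that makes 10.

10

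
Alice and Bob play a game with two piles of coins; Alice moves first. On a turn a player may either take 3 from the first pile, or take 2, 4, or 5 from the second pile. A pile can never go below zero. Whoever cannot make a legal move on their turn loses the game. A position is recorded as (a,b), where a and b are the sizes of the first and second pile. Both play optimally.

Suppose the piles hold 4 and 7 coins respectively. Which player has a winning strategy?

Work bottom-up. With no move the player to move loses. Otherwise the position is W if at least one move leads to an L position for the opponent, and L if every move leads to a W.
No move ever increases a pile, so every position that can arise here has a ≤ 4 and b ≤ 7; it is enough to label the cells with 0 ≤ a ≤ 4 and 0 ≤ b ≤ 7.
Every move lowers a or b (never raises either), so fill the grid row by row in increasing a, and left to right within a row: each cell's successors are then already labelled.
      b=0  b=1  b=2  b=3  b=4  b=5  b=6  b=7
a=0:    L    L    W    W    W    W    W    L
a=1:    L    L    W    W    W    W    W    L
a=2:    L    L    W    W    W    W    W    L
a=3:    W    W    L    L    W    W    W    W
a=4:    W    W    L    L    W    W    W    W
Cells with no legal move (terminal, hence L): (0,0), (0,1), (1,0), (1,1), (2,0), (2,1).
The remaining L cells, each justified by listing all of its moves:
(0,7): moves to (0,5)(W), (0,3)(W), (0,2)(W); every one is W ⇒ L
(1,7): moves to (1,5)(W), (1,3)(W), (1,2)(W); every one is W ⇒ L
(2,7): moves to (2,5)(W), (2,3)(W), (2,2)(W); every one is W ⇒ L
(3,2): moves to (0,2)(W), (3,0)(W); every one is W ⇒ L
(3,3): moves to (0,3)(W), (3,1)(W); every one is W ⇒ L
(4,2): moves to (1,2)(W), (4,0)(W); every one is W ⇒ L
(4,3): moves to (1,3)(W), (4,1)(W); every one is W ⇒ L
Every other cell has at least one move into one of the L cells above, so it is W.
The starting position (4,7) is W: Alice should move to (1,7), handing over an L position.

Alice wins.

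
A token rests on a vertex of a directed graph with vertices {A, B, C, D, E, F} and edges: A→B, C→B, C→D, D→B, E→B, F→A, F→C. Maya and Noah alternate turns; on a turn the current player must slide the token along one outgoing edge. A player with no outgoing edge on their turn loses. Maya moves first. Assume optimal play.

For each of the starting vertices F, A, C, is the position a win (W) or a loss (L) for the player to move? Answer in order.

Label each position W (a win for the player to move) or L (a loss). A position with no legal move is L; any other position is W exactly when some move reaches an L, and L when every move reaches a W.
Every edge goes from a vertex to one that appears earlier in the order B, D, C, A, F, E, so processing vertices in that order labels each vertex after all of its successors.
B: no outgoing edge → L
D: can move to B, which is L ⇒ W
C: can move to B, which is L ⇒ W
A: can move to B, which is L ⇒ W
F: moves to A(W), C(W); every one is W ⇒ L
E: can move to B, which is L ⇒ W

F: L, A: W, C: W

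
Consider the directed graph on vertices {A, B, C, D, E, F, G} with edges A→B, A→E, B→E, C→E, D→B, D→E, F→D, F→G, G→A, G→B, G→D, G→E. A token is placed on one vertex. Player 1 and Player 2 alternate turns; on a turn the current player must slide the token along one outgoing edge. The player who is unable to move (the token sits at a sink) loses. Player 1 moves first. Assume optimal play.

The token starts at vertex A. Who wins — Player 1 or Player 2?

Use the standard recursion: the mover loses at a terminal position; elsewhere, the mover wins exactly when some move hands the opponent an L position.
Every edge goes from a vertex to one that appears earlier in the order E, B, D, A, G, F, C, so processing vertices in that order labels each vertex after all of its successors.
E: no outgoing edge → L
B: W (go to E, an L position)
D: W (go to E, an L position)
A: W (go to E, an L position)
G: W (go to E, an L position)
F: L (options G(W), D(W) are all W)
C: W (go to E, an L position)
The starting position A is W: Player 1 should move to E, handing over an L position.

Player 1 wins.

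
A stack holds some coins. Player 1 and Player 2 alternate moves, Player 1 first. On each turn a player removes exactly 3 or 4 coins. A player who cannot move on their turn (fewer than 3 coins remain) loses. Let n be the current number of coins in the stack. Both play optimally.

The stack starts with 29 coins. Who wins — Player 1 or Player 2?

Player 2 wins.

Use the standard recursion: the mover loses at a terminal position; elsewhere, the mover wins exactly when some move hands the opponent an L position.
n=0: no move → L
n=1: no move → L
n=2: no move → L
n=3: reaches L-position 0 → W
n=4: reaches L-position 1 → W
n=5: reaches L-position 2 → W
n=6: reaches L-position 2 → W
n=7: only reaches 4(W), 3(W), all W → L
n=8: only reaches 5(W), 4(W), all W → L
n=9: only reaches 6(W), 5(W), all W → L
n=10: reaches L-position 7 → W
n=11: reaches L-position 8 → W
n=12: reaches L-position 9 → W
n=13: reaches L-position 9 → W
n=14: only reaches 11(W), 10(W), all W → L
n=15: only reaches 12(W), 11(W), all W → L
n=16: only reaches 13(W), 12(W), all W → L
n=17: reaches L-position 14 → W
n=18: reaches L-position 15 → W
n=19: reaches L-position 16 → W
n=20: reaches L-position 16 → W
n=21: only reaches 18(W), 17(W), all W → L
n=22: only reaches 19(W), 18(W), all W → L
n=23: only reaches 20(W), 19(W), all W → L
n=24: reaches L-position 21 → W
n=25: reaches L-position 22 → W
n=26: reaches L-position 23 → W
n=27: reaches L-position 23 → W
n=28: only reaches 25(W), 24(W), all W → L
n=29: only reaches 26(W), 25(W), all W → L
Every move from 29 reaches a W position, so the mover loses.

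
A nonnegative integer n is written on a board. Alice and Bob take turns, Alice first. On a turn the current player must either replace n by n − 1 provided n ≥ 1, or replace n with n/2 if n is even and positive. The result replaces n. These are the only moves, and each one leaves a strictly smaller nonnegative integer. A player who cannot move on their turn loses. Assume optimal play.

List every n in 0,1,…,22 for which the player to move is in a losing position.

0, 2, 5, 7, 9, 11, 13, 15, 17, 19, 21

Work bottom-up. With no move the player to move loses. Otherwise the position is W if at least one move leads to an L position for the opponent, and L if every move leads to a W.
n=0: no move → L
n=1: reaches L-position 0 → W
n=2: only reaches 1(W), which is W → L
n=3: reaches L-position 2 → W
n=4: reaches L-position 2 → W
n=5: only reaches 4(W), which is W → L
n=6: reaches L-position 5 → W
n=7: only reaches 6(W), which is W → L
n=8: reaches L-position 7 → W
n=9: only reaches 8(W), which is W → L
n=10: reaches L-position 5 → W
n=11: only reaches 10(W), which is W → L
n=12: reaches L-position 11 → W
n=13: only reaches 12(W), which is W → L
n=14: reaches L-position 7 → W
n=15: only reaches 14(W), which is W → L
n=16: reaches L-position 15 → W
n=17: only reaches 16(W), which is W → L
n=18: reaches L-position 9 → W
n=19: only reaches 18(W), which is W → L
n=20: reaches L-position 19 → W
n=21: only reaches 20(W), which is W → L
n=22: reaches L-position 11 → W
The losing starting values of n are exactly the entries labelled L in this table (11 of them).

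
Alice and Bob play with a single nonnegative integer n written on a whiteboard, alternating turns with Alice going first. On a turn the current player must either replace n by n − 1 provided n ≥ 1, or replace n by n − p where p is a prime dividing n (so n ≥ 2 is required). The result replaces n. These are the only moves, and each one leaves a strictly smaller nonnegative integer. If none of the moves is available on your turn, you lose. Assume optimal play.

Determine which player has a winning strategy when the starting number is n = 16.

Bob wins.

Label each position W (a win for the player to move) or L (a loss). A position with no legal move is L; any other position is W exactly when some move reaches an L, and L when every move reaches a W.
n=0: no move → L
n=1: can move to 0, which is L ⇒ W
n=2: can move to 0, which is L ⇒ W
n=3: can move to 0, which is L ⇒ W
n=4: moves to 2(W), 3(W); every one is W ⇒ L
n=5: can move to 0, which is L ⇒ W
n=6: can move to 4, which is L ⇒ W
n=7: can move to 0, which is L ⇒ W
n=8: moves to 6(W), 7(W); every one is W ⇒ L
n=9: can move to 8, which is L ⇒ W
n=10: can move to 8, which is L ⇒ W
n=11: can move to 0, which is L ⇒ W
n=12: moves to 9(W), 10(W), 11(W); every one is W ⇒ L
n=13: can move to 0, which is L ⇒ W
n=14: can move to 12, which is L ⇒ W
n=15: can move to 12, which is L ⇒ W
n=16: moves to 14(W), 15(W); every one is W ⇒ L
Every move from 16 reaches a W position, so the mover loses.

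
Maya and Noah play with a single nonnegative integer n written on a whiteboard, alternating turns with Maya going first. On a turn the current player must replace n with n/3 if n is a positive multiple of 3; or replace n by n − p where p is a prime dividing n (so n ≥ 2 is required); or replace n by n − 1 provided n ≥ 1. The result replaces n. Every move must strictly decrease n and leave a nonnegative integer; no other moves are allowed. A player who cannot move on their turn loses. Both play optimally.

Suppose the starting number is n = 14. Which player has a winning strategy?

Noah wins.

Compute win/loss labels from the base case upward. A position with no move is L. Any other position is W if it can reach an L in one move, else L.
n=0: no move → L
n=1: W (go to 0, an L position)
n=2: W (go to 0, an L position)
n=3: W (go to 0, an L position)
n=4: L (options 2(W), 3(W) are all W)
n=5: W (go to 0, an L position)
n=6: W (go to 4, an L position)
n=7: W (go to 0, an L position)
n=8: L (options 6(W), 7(W) are all W)
n=9: W (go to 8, an L position)
n=10: W (go to 8, an L position)
n=11: W (go to 0, an L position)
n=12: W (go to 4, an L position)
n=13: W (go to 0, an L position)
n=14: L (options 7(W), 12(W), 13(W) are all W)
Every move from 14 reaches a W position, so the mover loses.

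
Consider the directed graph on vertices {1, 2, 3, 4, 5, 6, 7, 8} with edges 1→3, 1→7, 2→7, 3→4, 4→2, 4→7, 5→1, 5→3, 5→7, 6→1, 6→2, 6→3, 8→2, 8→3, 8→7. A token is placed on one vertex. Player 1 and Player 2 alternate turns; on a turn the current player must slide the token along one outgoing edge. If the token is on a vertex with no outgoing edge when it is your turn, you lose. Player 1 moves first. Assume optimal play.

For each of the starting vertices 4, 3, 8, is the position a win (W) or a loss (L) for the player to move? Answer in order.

Use the standard recursion: the mover loses at a terminal position; elsewhere, the mover wins exactly when some move hands the opponent an L position.
Every edge goes from a vertex to one that appears earlier in the order 7, 2, 4, 3, 8, 1, 6, 5, so processing vertices in that order labels each vertex after all of its successors.
7: no outgoing edge → L
2: W (go to 7, an L position)
4: W (go to 7, an L position)
3: L (sole option 4(W) is W)
8: W (go to 3, an L position)
1: W (go to 3, an L position)
6: W (go to 3, an L position)
5: W (go to 3, an L position)

4: W, 3: L, 8: W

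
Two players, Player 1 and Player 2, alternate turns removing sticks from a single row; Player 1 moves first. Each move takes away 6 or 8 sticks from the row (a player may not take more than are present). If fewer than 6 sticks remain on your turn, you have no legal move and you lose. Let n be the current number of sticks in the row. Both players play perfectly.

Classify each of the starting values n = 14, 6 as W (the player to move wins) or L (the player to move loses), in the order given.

14: L, 6: W

Classify positions by backward induction: terminal positions (no move available) are L. From any other position, the mover wins iff some move reaches an L.
n=0: no move → L
n=1: no move → L
n=2: no move → L
n=3: no move → L
n=4: no move → L
n=5: no move → L
n=6: →0(L), so W
n=7: →1(L), so W
n=8: →2(L), so W
n=9: →3(L), so W
n=10: →4(L), so W
n=11: →5(L), so W
n=12: →4(L), so W
n=13: →5(L), so W
n=14: →8(W), 6(W) — all W, so L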